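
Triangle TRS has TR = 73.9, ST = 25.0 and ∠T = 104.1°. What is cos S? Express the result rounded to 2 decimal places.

By the law of cosines, RS² = ST² + TR² − 2·ST·TR·cos T = 6986.4, so RS ≈ 83.584.
Law of cosines again: cos S = (RS² + ST² − TR²)/(2·RS·ST) ≈ 0.51449, so ∠S ≈ 59.04°.

cos S ≈ 0.51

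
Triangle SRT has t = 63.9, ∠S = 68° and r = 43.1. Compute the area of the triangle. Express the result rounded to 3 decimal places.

Area = ½·r·t·sin S ≈ 1276.8.

area ≈ 1276.774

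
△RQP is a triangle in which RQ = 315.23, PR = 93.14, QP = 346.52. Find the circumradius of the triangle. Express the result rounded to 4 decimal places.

177.0152

By the law of cosines, cos R = (PR² + RQ² − QP²) / (2·PR·RQ) ≈ -0.20489, so ∠R ≈ 101.82°.
Circumradius = QP/(2 sin R) ≈ 177.02.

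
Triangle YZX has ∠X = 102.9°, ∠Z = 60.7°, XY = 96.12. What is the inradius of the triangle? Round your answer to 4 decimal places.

r ≈ 12.4244

The third angle is ∠Y = 180° − ∠Z − ∠X = 16.40°.
Law of sines: ZX = XY·sin Y/sin Z ≈ 31.12.
Law of sines: YZ = XY·sin X/sin Z ≈ 107.44.
Area = ½·XY·ZX·sin X ≈ 1457.9.
Semiperimeter s = (31.12+96.12+107.44)/2 = 117.34.
Inradius = area/s = 1457.9/117.34 ≈ 12.424.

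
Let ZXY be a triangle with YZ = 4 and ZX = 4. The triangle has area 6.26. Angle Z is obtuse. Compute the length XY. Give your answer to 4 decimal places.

From area = ½·YZ·ZX·sin Z, we get sin Z = 2·area/(YZ·ZX) ≈ 0.78250.
Taking the obtuse solution, ∠Z ≈ 128.51°.
Law of cosines then gives XY ≈ 7.2059.

7.2059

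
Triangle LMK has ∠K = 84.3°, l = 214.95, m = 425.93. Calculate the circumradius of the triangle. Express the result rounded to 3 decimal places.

229.957

By the law of cosines, k² = l² + m² − 2·l·m·cos K = 2.0943e+05, so k ≈ 457.64.
Area = ½·l·m·sin K ≈ 45550.
Circumradius = k/(2 sin K) ≈ 229.96.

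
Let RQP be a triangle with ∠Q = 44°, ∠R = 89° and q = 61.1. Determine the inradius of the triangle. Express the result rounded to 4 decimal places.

The third angle is ∠P = 180° − ∠R − ∠Q = 47.00°.
Law of sines: r = q·sin R/sin Q ≈ 87.944.
Law of sines: p = q·sin P/sin Q ≈ 64.328.
Area = ½·q·r·sin P ≈ 1964.9.
Semiperimeter s = (87.944+61.1+64.328)/2 = 106.69.
Inradius = area/s = 1964.9/106.69 ≈ 18.418.

18.4178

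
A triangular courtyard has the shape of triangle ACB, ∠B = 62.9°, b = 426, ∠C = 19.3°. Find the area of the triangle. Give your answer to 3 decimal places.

The third angle is ∠A = 180° − ∠C − ∠B = 97.80°.
Law of sines: a = b·sin A/sin B ≈ 474.11.
Law of sines: c = b·sin C/sin B ≈ 158.16.
Area = ½·b·a·sin C ≈ 33377.

33377.121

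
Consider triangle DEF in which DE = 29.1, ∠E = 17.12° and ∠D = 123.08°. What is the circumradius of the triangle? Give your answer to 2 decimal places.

22.73

The third angle is ∠F = 180° − ∠D − ∠E = 39.80°.
Law of sines: EF = DE·sin D/sin F ≈ 38.092.
Law of sines: FD = DE·sin E/sin F ≈ 13.383.
Circumradius = DE/(2 sin F) ≈ 22.73.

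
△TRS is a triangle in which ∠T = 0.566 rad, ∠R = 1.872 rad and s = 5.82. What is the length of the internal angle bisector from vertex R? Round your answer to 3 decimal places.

The third angle is ∠S = π − ∠T − ∠R = 0.704 rad.
Law of sines: t = s·sin T/sin S ≈ 4.8241.
Law of sines: r = s·sin R/sin S ≈ 8.5909.
The bisector from R has length 2·s·t·cos(∠R/2)/(s+t) ≈ 3.1284.

3.128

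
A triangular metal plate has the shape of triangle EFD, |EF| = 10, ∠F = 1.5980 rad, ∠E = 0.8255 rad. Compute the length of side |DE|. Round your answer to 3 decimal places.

15.193

The third angle is ∠D = π − ∠E − ∠F = 0.7181 rad.
Law of sines: |DE| = |EF|·sin F/sin D ≈ 15.193.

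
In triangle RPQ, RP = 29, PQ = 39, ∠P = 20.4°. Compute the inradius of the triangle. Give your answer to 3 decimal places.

By the law of cosines, QR² = RP² + PQ² − 2·RP·PQ·cos P = 241.87, so QR ≈ 15.552.
Area = ½·RP·PQ·sin P ≈ 197.12.
Semiperimeter s = (39+15.552+29)/2 = 41.776.
Inradius = area/s = 197.12/41.776 ≈ 4.7184.

4.718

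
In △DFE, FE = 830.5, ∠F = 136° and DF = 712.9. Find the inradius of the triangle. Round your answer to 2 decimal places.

By the law of cosines, ED² = DF² + FE² − 2·DF·FE·cos F = 2.0497e+06, so ED ≈ 1431.7.
Area = ½·DF·FE·sin F ≈ 2.0564e+05.
Semiperimeter s = (830.5+1431.7+712.9)/2 = 1487.5.
Inradius = area/s = 2.0564e+05/1487.5 ≈ 138.24.

r ≈ 138.24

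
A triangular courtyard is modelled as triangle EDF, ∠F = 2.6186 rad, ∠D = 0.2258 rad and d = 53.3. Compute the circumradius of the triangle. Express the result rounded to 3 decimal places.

The third angle is ∠E = π − ∠D − ∠F = 0.2972 rad.
Law of sines: e = d·sin E/sin D ≈ 69.715.
Law of sines: f = d·sin F/sin D ≈ 118.91.
Circumradius = d/(2 sin D) ≈ 119.03.

119.034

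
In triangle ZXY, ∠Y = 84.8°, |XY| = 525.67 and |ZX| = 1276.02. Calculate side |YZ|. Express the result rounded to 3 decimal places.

1211.330

Law of sines: sin Z = |XY|·sin Y/|ZX| ≈ 0.41027.
Since |ZX| ≥ |XY|, only the acute value applies: ∠Z ≈ 24.22°.
Then ∠X = 180° − ∠Y − ∠Z ≈ 70.98°.
Law of sines gives |YZ| = |ZX|·sin X/sin Y ≈ 1211.3.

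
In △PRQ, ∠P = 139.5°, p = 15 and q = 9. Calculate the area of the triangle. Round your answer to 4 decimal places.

area ≈ 20.3719

Law of sines: sin Q = q·sin P/p ≈ 0.38967.
Since p ≥ q, only the acute value applies: ∠Q ≈ 22.93°.
Then ∠R = 180° − ∠P − ∠Q ≈ 17.57°.
Law of sines gives r = p·sin R/sin P ≈ 6.9707.
Area = ½·p·q·sin R ≈ 20.372.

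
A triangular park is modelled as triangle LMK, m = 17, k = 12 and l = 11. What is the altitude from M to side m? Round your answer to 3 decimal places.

h_M ≈ 7.733

Semiperimeter s = (11 + 17 + 12)/2 = 20.
Heron's formula: area = √(20·9·3·8) ≈ 65.727.
The altitude from M has length 2·area/m ≈ 7.7326.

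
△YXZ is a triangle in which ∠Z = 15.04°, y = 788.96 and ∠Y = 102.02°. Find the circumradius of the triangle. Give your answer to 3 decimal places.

R ≈ 403.323

The third angle is ∠X = 180° − ∠Z − ∠Y = 62.94°.
Law of sines: x = y·sin X/sin Y ≈ 718.34.
Law of sines: z = y·sin Z/sin Y ≈ 209.32.
Circumradius = y/(2 sin Y) ≈ 403.32.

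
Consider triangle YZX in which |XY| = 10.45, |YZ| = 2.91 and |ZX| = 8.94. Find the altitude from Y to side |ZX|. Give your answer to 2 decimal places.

Semiperimeter s = (8.94 + 10.45 + 2.91)/2 = 11.15.
Heron's formula: area = √(11.15·2.21·0.7·8.24) ≈ 11.922.
The altitude from Y has length 2·area/|ZX| ≈ 2.6671.

2.67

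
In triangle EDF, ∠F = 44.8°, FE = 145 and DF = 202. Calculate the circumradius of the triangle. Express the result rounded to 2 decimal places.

R ≈ 101.01

By the law of cosines, ED² = DF² + FE² − 2·DF·FE·cos F = 20262, so ED ≈ 142.35.
Area = ½·DF·FE·sin F ≈ 10319.
Circumradius = ED/(2 sin F) ≈ 101.01.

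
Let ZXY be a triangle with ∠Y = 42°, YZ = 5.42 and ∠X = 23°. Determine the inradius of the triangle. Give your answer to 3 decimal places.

The third angle is ∠Z = 180° − ∠X − ∠Y = 115.00°.
Law of sines: XY = YZ·sin Z/sin X ≈ 12.572.
Law of sines: ZX = YZ·sin Y/sin X ≈ 9.2818.
Area = ½·YZ·XY·sin Y ≈ 22.797.
Semiperimeter s = (12.572+5.42+9.2818)/2 = 13.637.
Inradius = area/s = 22.797/13.637 ≈ 1.6717.

r ≈ 1.672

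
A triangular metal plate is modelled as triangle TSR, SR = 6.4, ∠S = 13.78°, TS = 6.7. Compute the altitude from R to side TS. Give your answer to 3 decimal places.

1.524

By the law of cosines, RT² = TS² + SR² − 2·TS·SR·cos S = 2.5584, so RT ≈ 1.5995.
Area = ½·TS·SR·sin S ≈ 5.1069.
The altitude from R has length 2·area/TS ≈ 1.5244.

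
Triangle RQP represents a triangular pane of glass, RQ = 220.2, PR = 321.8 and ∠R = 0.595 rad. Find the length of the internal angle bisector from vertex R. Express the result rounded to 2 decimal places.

By the law of cosines, QP² = PR² + RQ² − 2·PR·RQ·cos R = 34677, so QP ≈ 186.22.
The bisector from R has length 2·PR·RQ·cos(∠R/2)/(PR+RQ) ≈ 249.99.

249.99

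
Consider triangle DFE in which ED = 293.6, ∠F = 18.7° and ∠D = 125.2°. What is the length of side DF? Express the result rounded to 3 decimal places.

The third angle is ∠E = 180° − ∠D − ∠F = 36.10°.
Law of sines: DF = ED·sin E/sin F ≈ 539.55.

539.554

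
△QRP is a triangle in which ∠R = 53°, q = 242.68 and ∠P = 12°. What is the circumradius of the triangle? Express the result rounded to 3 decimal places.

The third angle is ∠Q = 180° − ∠R − ∠P = 115.00°.
Law of sines: r = q·sin R/sin Q ≈ 213.85.
Law of sines: p = q·sin P/sin Q ≈ 55.672.
Circumradius = q/(2 sin Q) ≈ 133.88.

133.884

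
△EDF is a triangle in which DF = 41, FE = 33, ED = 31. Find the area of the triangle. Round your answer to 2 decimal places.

Semiperimeter s = (41 + 33 + 31)/2 = 52.5.
Heron's formula: area = √(52.5·11.5·19.5·21.5) ≈ 503.11.

area ≈ 503.11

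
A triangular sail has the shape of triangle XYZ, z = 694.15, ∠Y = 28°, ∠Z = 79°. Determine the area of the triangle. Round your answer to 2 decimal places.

110188.35

The third angle is ∠X = 180° − ∠Y − ∠Z = 73.00°.
Law of sines: x = z·sin X/sin Z ≈ 676.24.
Law of sines: y = z·sin Y/sin Z ≈ 331.98.
Area = ½·z·x·sin Y ≈ 1.1019e+05.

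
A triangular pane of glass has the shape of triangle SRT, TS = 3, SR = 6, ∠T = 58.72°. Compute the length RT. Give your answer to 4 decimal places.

Law of sines: sin R = TS·sin T/SR ≈ 0.42732.
Since SR ≥ TS, only the acute value applies: ∠R ≈ 25.30°.
Then ∠S = 180° − ∠T − ∠R ≈ 95.98°.
Law of sines gives RT = SR·sin S/sin T ≈ 6.9823.

6.9823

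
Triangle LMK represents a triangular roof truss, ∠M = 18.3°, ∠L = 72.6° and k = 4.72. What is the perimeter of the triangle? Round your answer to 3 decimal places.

10.707

The third angle is ∠K = 180° − ∠L − ∠M = 89.10°.
Law of sines: l = k·sin L/sin K ≈ 4.5046.
Law of sines: m = k·sin M/sin K ≈ 1.4822.
Semiperimeter s = (4.5046+1.4822+4.72)/2 = 5.3534.
Perimeter = 4.5046 + 1.4822 + 4.72 = 10.707.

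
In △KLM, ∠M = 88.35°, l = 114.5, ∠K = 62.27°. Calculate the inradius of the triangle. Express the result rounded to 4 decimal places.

The third angle is ∠L = 180° − ∠M − ∠K = 29.38°.
Law of sines: k = l·sin K/sin L ≈ 206.58.
Law of sines: m = l·sin M/sin L ≈ 233.29.
Area = ½·l·k·sin M ≈ 11822.
Semiperimeter s = (206.58+114.5+233.29)/2 = 277.19.
Inradius = area/s = 11822/277.19 ≈ 42.65.

42.6498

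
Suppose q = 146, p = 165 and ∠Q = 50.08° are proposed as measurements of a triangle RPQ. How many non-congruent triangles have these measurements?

2

p·sin Q = 165·sin(50.08°) ≈ 126.5.
Since p sin Q < q < p (126.5 < 146 < 165), two triangles exist.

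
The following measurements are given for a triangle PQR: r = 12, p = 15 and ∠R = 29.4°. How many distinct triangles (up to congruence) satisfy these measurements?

p·sin R = 15·sin(29.4°) ≈ 7.364.
Since p sin R < r < p (7.364 < 12 < 15), two triangles exist.

2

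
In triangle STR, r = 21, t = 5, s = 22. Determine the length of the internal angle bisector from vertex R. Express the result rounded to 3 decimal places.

6.592

By the law of cosines, cos R = (s² + t² − r²) / (2·s·t) ≈ 0.30909, so ∠R ≈ 72.00°.
The bisector from R has length 2·s·t·cos(∠R/2)/(s+t) ≈ 6.5922.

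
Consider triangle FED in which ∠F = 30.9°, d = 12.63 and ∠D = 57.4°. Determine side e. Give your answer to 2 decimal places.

14.99

The third angle is ∠E = 180° − ∠D − ∠F = 91.70°.
Law of sines: e = d·sin E/sin D ≈ 14.985.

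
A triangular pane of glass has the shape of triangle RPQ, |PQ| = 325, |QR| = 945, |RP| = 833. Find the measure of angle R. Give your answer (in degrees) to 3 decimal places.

By the law of cosines, cos R = (|QR|² + |RP|² − |PQ|²) / (2·|QR|·|RP|) ≈ 0.94088, so ∠R ≈ 19.80°.

∠R ≈ 19.801°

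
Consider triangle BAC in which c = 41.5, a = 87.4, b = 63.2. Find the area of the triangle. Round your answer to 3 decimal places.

Semiperimeter s = (63.2 + 87.4 + 41.5)/2 = 96.05.
Heron's formula: area = √(96.05·32.85·8.65·54.55) ≈ 1220.2.

area ≈ 1220.174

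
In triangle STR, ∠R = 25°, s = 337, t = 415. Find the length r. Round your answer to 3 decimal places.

179.696

By the law of cosines, r² = s² + t² − 2·s·t·cos R = 32291, so r ≈ 179.7.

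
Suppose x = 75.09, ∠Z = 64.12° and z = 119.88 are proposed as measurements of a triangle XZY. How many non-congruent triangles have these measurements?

1

x·sin Z = 75.09·sin(64.12°) ≈ 67.56.
Since z ≥ x, exactly one triangle exists.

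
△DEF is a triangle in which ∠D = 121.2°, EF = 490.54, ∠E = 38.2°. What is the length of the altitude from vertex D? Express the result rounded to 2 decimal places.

124.78

The third angle is ∠F = 180° − ∠D − ∠E = 20.60°.
Law of sines: FD = EF·sin E/sin D ≈ 354.65.
Law of sines: DE = EF·sin F/sin D ≈ 201.78.
Area = ½·EF·FD·sin F ≈ 30605.
The altitude from D has length 2·area/EF ≈ 124.78.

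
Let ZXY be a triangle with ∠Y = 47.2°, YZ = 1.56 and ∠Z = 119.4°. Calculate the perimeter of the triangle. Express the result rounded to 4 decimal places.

The third angle is ∠X = 180° − ∠Y − ∠Z = 13.40°.
Law of sines: XY = YZ·sin Z/sin X ≈ 5.8645.
Law of sines: ZX = YZ·sin Y/sin X ≈ 4.9391.
Semiperimeter s = (5.8645+1.56+4.9391)/2 = 6.1818.
Perimeter = 5.8645 + 1.56 + 4.9391 = 12.364.

perimeter ≈ 12.3636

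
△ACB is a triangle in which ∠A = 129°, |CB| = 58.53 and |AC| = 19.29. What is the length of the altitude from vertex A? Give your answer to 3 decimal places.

Law of sines: sin B = |AC|·sin A/|CB| ≈ 0.25613.
Since |CB| ≥ |AC|, only the acute value applies: ∠B ≈ 14.84°.
Then ∠C = 180° − ∠A − ∠B ≈ 36.16°.
Law of sines gives |BA| = |CB|·sin C/sin A ≈ 44.438.
Area = ½·|CB|·|AC|·sin C ≈ 333.09.
The altitude from A has length 2·area/|CB| ≈ 11.382.

11.382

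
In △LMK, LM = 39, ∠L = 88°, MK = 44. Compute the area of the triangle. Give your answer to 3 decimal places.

area ≈ 424.413

Law of sines: sin K = LM·sin L/MK ≈ 0.88582.
Since MK ≥ LM, only the acute value applies: ∠K ≈ 62.35°.
Then ∠M = 180° − ∠L − ∠K ≈ 29.65°.
Law of sines gives KL = MK·sin M/sin L ≈ 21.778.
Area = ½·MK·LM·sin M ≈ 424.41.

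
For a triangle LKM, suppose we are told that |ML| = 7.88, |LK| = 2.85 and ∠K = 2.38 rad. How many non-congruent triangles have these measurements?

1

|LK|·sin K = 2.85·sin(2.38 rad) ≈ 1.967.
Since ∠K is not acute, a triangle exists only if |ML| > |LK|; here |ML| > |LK|, so there is exactly one triangle.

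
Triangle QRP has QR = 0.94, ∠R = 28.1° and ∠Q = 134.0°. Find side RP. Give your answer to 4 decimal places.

The third angle is ∠P = 180° − ∠Q − ∠R = 17.90°.
Law of sines: RP = QR·sin Q/sin P ≈ 2.2.

2.2000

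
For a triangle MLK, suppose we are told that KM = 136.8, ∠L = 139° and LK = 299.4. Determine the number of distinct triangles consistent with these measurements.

0

LK·sin L = 299.4·sin(139°) ≈ 196.4.
Since ∠L is not acute, a triangle exists only if KM > LK; here KM ≤ LK, so there is no triangle.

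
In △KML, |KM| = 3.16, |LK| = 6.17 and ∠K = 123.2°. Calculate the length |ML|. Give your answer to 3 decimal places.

8.331

By the law of cosines, |ML|² = |LK|² + |KM|² − 2·|LK|·|KM|·cos K = 69.406, so |ML| ≈ 8.3311.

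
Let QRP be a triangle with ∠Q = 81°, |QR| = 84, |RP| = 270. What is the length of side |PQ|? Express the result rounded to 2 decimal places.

Law of sines: sin P = |QR|·sin Q/|RP| ≈ 0.30728.
Since |RP| ≥ |QR|, only the acute value applies: ∠P ≈ 17.90°.
Then ∠R = 180° − ∠Q − ∠P ≈ 81.10°.
Law of sines gives |PQ| = |RP|·sin R/sin Q ≈ 270.08.

270.08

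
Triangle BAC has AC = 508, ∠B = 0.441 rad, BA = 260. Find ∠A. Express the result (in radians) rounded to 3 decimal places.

∠A ≈ 2.480 rad

Law of sines: sin C = BA·sin B/AC ≈ 0.21846.
Since AC ≥ BA, only the acute value applies: ∠C ≈ 0.220 rad.
Then ∠A = π − ∠B − ∠C ≈ 2.480 rad.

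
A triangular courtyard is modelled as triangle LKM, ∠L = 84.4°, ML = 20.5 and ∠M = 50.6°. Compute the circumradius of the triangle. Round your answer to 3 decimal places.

The third angle is ∠K = 180° − ∠M − ∠L = 45.00°.
Law of sines: KM = ML·sin L/sin K ≈ 28.853.
Law of sines: LK = ML·sin M/sin K ≈ 22.403.
Circumradius = ML/(2 sin K) ≈ 14.496.

14.496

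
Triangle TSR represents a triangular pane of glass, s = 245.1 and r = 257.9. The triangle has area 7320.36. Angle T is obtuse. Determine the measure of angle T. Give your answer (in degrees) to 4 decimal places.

From area = ½·s·r·sin T, we get sin T = 2·area/(s·r) ≈ 0.23162.
Taking the obtuse solution, ∠T ≈ 166.61°.

∠T ≈ 166.6078°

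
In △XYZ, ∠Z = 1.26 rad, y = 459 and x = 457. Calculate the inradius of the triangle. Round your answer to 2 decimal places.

r ≈ 137.20

By the law of cosines, z² = x² + y² − 2·x·y·cos Z = 2.9123e+05, so z ≈ 539.66.
Area = ½·x·y·sin Z ≈ 99857.
Semiperimeter s = (457+459+539.66)/2 = 727.83.
Inradius = area/s = 99857/727.83 ≈ 137.2.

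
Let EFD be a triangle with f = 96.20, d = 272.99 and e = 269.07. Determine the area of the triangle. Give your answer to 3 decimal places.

area ≈ 12818.945

Semiperimeter s = (269.07 + 96.2 + 272.99)/2 = 319.13.
Heron's formula: area = √(319.13·50.06·222.93·46.14) ≈ 12819.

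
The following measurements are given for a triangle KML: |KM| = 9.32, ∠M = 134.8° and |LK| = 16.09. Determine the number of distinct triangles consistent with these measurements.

|KM|·sin M = 9.32·sin(134.8°) ≈ 6.613.
Since ∠M is not acute, a triangle exists only if |LK| > |KM|; here |LK| > |KM|, so there is exactly one triangle.

1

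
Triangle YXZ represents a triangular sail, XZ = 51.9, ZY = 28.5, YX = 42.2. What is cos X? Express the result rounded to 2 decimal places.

By the law of cosines, cos X = (YX² + XZ² − ZY²) / (2·YX·XZ) ≈ 0.83605, so ∠X ≈ 33.27°.

0.84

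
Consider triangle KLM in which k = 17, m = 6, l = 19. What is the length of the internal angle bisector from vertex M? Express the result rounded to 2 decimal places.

17.72

By the law of cosines, cos M = (k² + l² − m²) / (2·k·l) ≈ 0.95046, so ∠M ≈ 18.11°.
The bisector from M has length 2·k·l·cos(∠M/2)/(k+l) ≈ 17.721.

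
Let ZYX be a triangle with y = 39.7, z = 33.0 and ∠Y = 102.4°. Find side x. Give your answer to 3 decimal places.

Law of sines: sin Z = z·sin Y/y ≈ 0.81184.
Since y ≥ z, only the acute value applies: ∠Z ≈ 54.28°.
Then ∠X = 180° − ∠Y − ∠Z ≈ 23.32°.
Law of sines gives x = y·sin X/sin Y ≈ 16.094.

16.094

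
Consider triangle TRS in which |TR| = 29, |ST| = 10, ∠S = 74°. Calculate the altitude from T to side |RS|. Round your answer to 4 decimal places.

h_T ≈ 9.6126

Law of sines: sin R = |ST|·sin S/|TR| ≈ 0.33147.
Since |TR| ≥ |ST|, only the acute value applies: ∠R ≈ 19.36°.
Then ∠T = 180° − ∠S − ∠R ≈ 86.64°.
Law of sines gives |RS| = |TR|·sin T/sin S ≈ 30.117.
Area = ½·|TR|·|ST|·sin T ≈ 144.75.
The altitude from T has length 2·area/|RS| ≈ 9.6126.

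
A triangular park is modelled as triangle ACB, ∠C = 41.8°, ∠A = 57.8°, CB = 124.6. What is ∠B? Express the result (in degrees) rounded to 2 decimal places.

∠B ≈ 80.40°

The third angle is ∠B = 180° − ∠A − ∠C = 80.40°.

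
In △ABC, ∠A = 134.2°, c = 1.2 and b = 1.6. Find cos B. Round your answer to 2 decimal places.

By the law of cosines, a² = b² + c² − 2·b·c·cos A = 6.6771, so a ≈ 2.584.
Law of cosines again: cos B = (c² + a² − b²)/(2·c·a) ≈ 0.89607, so ∠B ≈ 26.35°.

0.90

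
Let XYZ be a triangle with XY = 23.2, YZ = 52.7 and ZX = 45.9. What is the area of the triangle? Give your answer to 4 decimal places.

Semiperimeter s = (52.7 + 45.9 + 23.2)/2 = 60.9.
Heron's formula: area = √(60.9·8.2·15·37.7) ≈ 531.41.

area ≈ 531.4126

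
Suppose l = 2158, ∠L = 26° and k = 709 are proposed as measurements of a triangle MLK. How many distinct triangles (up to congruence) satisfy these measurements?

1

k·sin L = 709·sin(26°) ≈ 310.8.
Since l ≥ k, exactly one triangle exists.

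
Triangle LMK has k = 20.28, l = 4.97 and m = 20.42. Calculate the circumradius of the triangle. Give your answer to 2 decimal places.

10.26

By the law of cosines, cos L = (m² + k² − l²) / (2·m·k) ≈ 0.97020, so ∠L ≈ 14.02°.
Circumradius = l/(2 sin L) ≈ 10.256.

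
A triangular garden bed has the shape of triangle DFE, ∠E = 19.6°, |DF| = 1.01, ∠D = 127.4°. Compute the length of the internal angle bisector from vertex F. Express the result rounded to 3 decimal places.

t_F ≈ 1.362

The third angle is ∠F = 180° − ∠E − ∠D = 33.00°.
Law of sines: |FE| = |DF|·sin D/sin E ≈ 2.3919.
Law of sines: |ED| = |DF|·sin F/sin E ≈ 1.6398.
The bisector from F has length 2·|DF|·|FE|·cos(∠F/2)/(|DF|+|FE|) ≈ 1.3618.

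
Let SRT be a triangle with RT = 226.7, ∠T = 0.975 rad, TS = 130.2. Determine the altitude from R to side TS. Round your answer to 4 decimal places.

h_R ≈ 187.6400

By the law of cosines, SR² = RT² + TS² − 2·RT·TS·cos T = 35218, so SR ≈ 187.66.
Area = ½·RT·TS·sin T ≈ 12215.
The altitude from R has length 2·area/TS ≈ 187.64.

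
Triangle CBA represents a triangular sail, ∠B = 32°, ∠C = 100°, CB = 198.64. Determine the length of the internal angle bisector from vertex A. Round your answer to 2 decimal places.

The third angle is ∠A = 180° − ∠C − ∠B = 48.00°.
Law of sines: BA = CB·sin C/sin A ≈ 263.24.
Law of sines: AC = CB·sin B/sin A ≈ 141.65.
The bisector from A has length 2·BA·AC·cos(∠A/2)/(BA+AC) ≈ 168.26.

t_A ≈ 168.26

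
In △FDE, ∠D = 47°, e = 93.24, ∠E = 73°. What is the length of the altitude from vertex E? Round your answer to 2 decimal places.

h_E ≈ 61.75

The third angle is ∠F = 180° − ∠D − ∠E = 60.00°.
Law of sines: f = e·sin F/sin E ≈ 84.438.
Law of sines: d = e·sin D/sin E ≈ 71.307.
Area = ½·e·f·sin D ≈ 2879.
The altitude from E has length 2·area/e ≈ 61.754.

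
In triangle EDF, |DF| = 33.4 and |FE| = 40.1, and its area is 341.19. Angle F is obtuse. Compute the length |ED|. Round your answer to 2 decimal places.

70.91

From area = ½·|DF|·|FE|·sin F, we get sin F = 2·area/(|DF|·|FE|) ≈ 0.50949.
Taking the obtuse solution, ∠F ≈ 149.37°.
Law of cosines then gives |ED| ≈ 70.912.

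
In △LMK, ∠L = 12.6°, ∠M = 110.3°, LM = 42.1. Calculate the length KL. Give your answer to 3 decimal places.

The third angle is ∠K = 180° − ∠L − ∠M = 57.10°.
Law of sines: KL = LM·sin M/sin K ≈ 47.027.

47.027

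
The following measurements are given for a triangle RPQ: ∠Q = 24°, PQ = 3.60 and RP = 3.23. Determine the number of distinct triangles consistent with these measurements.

2

PQ·sin Q = 3.60·sin(24°) ≈ 1.464.
Since PQ sin Q < RP < PQ (1.464 < 3.23 < 3.60), two triangles exist.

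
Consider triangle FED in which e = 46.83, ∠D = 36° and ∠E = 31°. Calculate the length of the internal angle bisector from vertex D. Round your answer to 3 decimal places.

t_D ≈ 57.118

The third angle is ∠F = 180° − ∠E − ∠D = 113.00°.
Law of sines: f = e·sin F/sin E ≈ 83.697.
Law of sines: d = e·sin D/sin E ≈ 53.445.
The bisector from D has length 2·f·e·cos(∠D/2)/(f+e) ≈ 57.118.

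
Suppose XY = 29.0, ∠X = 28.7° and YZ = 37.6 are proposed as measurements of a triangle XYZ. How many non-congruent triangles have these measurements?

XY·sin X = 29.0·sin(28.7°) ≈ 13.93.
Since YZ ≥ XY, exactly one triangle exists.

1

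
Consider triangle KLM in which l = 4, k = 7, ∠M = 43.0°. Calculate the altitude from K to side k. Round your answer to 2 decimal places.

h_K ≈ 2.73

By the law of cosines, m² = k² + l² − 2·k·l·cos M = 24.044, so m ≈ 4.9035.
Area = ½·k·l·sin M ≈ 9.548.
The altitude from K has length 2·area/k ≈ 2.728.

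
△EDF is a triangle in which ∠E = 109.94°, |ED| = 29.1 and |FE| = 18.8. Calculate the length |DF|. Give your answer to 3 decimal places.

By the law of cosines, |DF|² = |FE|² + |ED|² − 2·|FE|·|ED|·cos E = 1573.4, so |DF| ≈ 39.666.

39.666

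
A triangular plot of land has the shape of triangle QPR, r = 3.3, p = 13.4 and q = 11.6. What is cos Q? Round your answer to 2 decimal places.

By the law of cosines, cos Q = (p² + r² − q²) / (2·p·r) ≈ 0.63195, so ∠Q ≈ 50.81°.

cos Q ≈ 0.63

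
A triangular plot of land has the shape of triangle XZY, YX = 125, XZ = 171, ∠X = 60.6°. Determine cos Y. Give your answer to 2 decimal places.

By the law of cosines, ZY² = YX² + XZ² − 2·YX·XZ·cos X = 23880, so ZY ≈ 154.53.
Law of cosines again: cos Y = (ZY² + YX² − XZ²)/(2·ZY·YX) ≈ 0.26568, so ∠Y ≈ 74.59°.

cos Y ≈ 0.27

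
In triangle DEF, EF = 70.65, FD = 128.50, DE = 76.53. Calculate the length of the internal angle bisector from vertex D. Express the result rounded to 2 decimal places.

By the law of cosines, cos D = (FD² + DE² − EF²) / (2·FD·DE) ≈ 0.88354, so ∠D ≈ 0.487 rad.
The bisector from D has length 2·FD·DE·cos(∠D/2)/(FD+DE) ≈ 93.094.

t_D ≈ 93.09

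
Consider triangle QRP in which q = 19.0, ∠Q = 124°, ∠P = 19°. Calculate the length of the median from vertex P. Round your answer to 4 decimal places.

The third angle is ∠R = 180° − ∠P − ∠Q = 37.00°.
Law of sines: r = q·sin R/sin Q ≈ 13.792.
Law of sines: p = q·sin P/sin Q ≈ 7.4614.
Median from P: ½√(2·q² + 2·r² − p²) ≈ 16.177.

m_P ≈ 16.1771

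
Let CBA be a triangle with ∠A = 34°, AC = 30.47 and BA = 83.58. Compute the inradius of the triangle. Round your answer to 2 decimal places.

By the law of cosines, CB² = BA² + AC² − 2·BA·AC·cos A = 3691.4, so CB ≈ 60.757.
Area = ½·BA·AC·sin A ≈ 712.04.
Semiperimeter s = (83.58+30.47+60.757)/2 = 87.404.
Inradius = area/s = 712.04/87.404 ≈ 8.1466.

8.15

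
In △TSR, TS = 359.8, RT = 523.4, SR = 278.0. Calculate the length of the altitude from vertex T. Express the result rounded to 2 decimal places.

h_T ≈ 338.89

Semiperimeter s = (278 + 523.4 + 359.8)/2 = 580.6.
Heron's formula: area = √(580.6·302.6·57.2·220.8) ≈ 47105.
The altitude from T has length 2·area/SR ≈ 338.89.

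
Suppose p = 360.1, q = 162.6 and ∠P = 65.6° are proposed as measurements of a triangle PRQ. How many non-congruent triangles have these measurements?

q·sin P = 162.6·sin(65.6°) ≈ 148.1.
Since p ≥ q, exactly one triangle exists.

1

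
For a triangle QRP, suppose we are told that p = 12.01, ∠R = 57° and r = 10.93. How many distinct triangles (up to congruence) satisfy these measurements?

2

p·sin R = 12.01·sin(57°) ≈ 10.07.
Since p sin R < r < p (10.07 < 10.93 < 12.01), two triangles exist.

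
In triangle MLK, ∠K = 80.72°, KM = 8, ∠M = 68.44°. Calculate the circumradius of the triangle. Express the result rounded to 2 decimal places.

The third angle is ∠L = 180° − ∠K − ∠M = 30.84°.
Law of sines: LK = KM·sin M/sin L ≈ 14.514.
Law of sines: ML = KM·sin K/sin L ≈ 15.401.
Circumradius = KM/(2 sin L) ≈ 7.8027.

7.80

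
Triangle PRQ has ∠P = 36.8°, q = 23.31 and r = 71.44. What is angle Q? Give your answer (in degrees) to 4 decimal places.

By the law of cosines, p² = r² + q² − 2·r·q·cos P = 2980.2, so p ≈ 54.591.
Law of cosines again: cos Q = (p² + r² − q²)/(2·p·r) ≈ 0.96674, so ∠Q ≈ 14.82°.

14.8198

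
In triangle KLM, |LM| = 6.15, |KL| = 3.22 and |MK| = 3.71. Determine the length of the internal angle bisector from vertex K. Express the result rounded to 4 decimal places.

By the law of cosines, cos K = (|MK|² + |KL|² − |LM|²) / (2·|MK|·|KL|) ≈ -0.57299, so ∠K ≈ 124.96°.
The bisector from K has length 2·|MK|·|KL|·cos(∠K/2)/(|MK|+|KL|) ≈ 1.5931.

t_K ≈ 1.5931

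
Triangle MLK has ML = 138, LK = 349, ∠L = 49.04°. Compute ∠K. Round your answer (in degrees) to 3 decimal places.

By the law of cosines, KM² = ML² + LK² − 2·ML·LK·cos L = 77702, so KM ≈ 278.75.
Law of cosines again: cos K = (LK² + KM² − ML²)/(2·LK·KM) ≈ 0.92749, so ∠K ≈ 21.95°.

∠K ≈ 21.954°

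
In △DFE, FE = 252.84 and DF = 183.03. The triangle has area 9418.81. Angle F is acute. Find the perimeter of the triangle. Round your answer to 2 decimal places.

From area = ½·DF·FE·sin F, we get sin F = 2·area/(DF·FE) ≈ 0.40706.
Taking the acute solution, ∠F ≈ 24.02°.
Law of cosines then gives ED ≈ 113.53.
Perimeter = 252.84 + 113.53 + 183.03 = 549.4.

perimeter ≈ 549.40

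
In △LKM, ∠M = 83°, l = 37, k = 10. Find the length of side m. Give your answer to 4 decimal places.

37.1324

By the law of cosines, m² = l² + k² − 2·l·k·cos M = 1378.8, so m ≈ 37.132.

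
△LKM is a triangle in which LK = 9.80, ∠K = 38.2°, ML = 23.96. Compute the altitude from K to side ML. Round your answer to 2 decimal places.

Law of sines: sin M = LK·sin K/ML ≈ 0.25294.
Since ML ≥ LK, only the acute value applies: ∠M ≈ 14.65°.
Then ∠L = 180° − ∠K − ∠M ≈ 127.15°.
Law of sines gives KM = ML·sin L/sin K ≈ 30.882.
Area = ½·ML·LK·sin L ≈ 93.58.
The altitude from K has length 2·area/ML ≈ 7.8113.

7.81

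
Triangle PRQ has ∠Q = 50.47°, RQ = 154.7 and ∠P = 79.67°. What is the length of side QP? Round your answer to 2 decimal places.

The third angle is ∠R = 180° − ∠Q − ∠P = 49.86°.
Law of sines: QP = RQ·sin R/sin P ≈ 120.21.

120.21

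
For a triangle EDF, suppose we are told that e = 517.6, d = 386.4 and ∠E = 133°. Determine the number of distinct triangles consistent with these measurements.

1

d·sin E = 386.4·sin(133°) ≈ 282.6.
Since ∠E is not acute, a triangle exists only if e > d; here e > d, so there is exactly one triangle.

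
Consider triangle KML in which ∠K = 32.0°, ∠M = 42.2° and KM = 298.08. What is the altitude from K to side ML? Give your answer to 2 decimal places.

h_K ≈ 200.23

The third angle is ∠L = 180° − ∠K − ∠M = 105.80°.
Law of sines: ML = KM·sin K/sin L ≈ 164.16.
Law of sines: LK = KM·sin M/sin L ≈ 208.09.
Area = ½·KM·ML·sin M ≈ 16435.
The altitude from K has length 2·area/ML ≈ 200.23.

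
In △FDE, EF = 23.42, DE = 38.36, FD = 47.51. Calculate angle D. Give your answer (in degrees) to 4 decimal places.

29.2508

By the law of cosines, cos D = (FD² + DE² − EF²) / (2·FD·DE) ≈ 0.87249, so ∠D ≈ 29.25°.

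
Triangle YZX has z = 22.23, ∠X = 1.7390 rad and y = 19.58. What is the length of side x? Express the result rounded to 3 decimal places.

By the law of cosines, x² = y² + z² − 2·y·z·cos X = 1023.3, so x ≈ 31.989.

31.989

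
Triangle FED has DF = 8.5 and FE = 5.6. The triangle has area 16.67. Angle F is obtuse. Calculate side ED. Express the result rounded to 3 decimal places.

From area = ½·DF·FE·sin F, we get sin F = 2·area/(DF·FE) ≈ 0.70042.
Taking the obtuse solution, ∠F ≈ 135.54°.
Law of cosines then gives ED ≈ 13.098.

13.098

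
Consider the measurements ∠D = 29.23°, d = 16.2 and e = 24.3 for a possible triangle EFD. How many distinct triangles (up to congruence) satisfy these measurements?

2

e·sin D = 24.3·sin(29.23°) ≈ 11.87.
Since e sin D < d < e (11.87 < 16.2 < 24.3), two triangles exist.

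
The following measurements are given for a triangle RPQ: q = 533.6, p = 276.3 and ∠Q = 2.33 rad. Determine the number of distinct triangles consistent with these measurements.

1

p·sin Q = 276.3·sin(2.33 rad) ≈ 200.4.
Since ∠Q is not acute, a triangle exists only if q > p; here q > p, so there is exactly one triangle.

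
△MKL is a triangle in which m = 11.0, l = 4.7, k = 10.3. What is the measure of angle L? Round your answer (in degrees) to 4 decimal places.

By the law of cosines, cos L = (m² + k² − l²) / (2·m·k) ≈ 0.90468, so ∠L ≈ 25.22°.

25.2201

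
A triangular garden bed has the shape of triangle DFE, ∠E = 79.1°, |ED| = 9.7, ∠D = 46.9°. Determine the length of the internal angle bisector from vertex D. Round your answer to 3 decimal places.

t_D ≈ 9.758

The third angle is ∠F = 180° − ∠E − ∠D = 54.00°.
Law of sines: |FE| = |ED|·sin D/sin F ≈ 8.7545.
Law of sines: |DF| = |ED|·sin E/sin F ≈ 11.774.
The bisector from D has length 2·|ED|·|DF|·cos(∠D/2)/(|ED|+|DF|) ≈ 9.7582.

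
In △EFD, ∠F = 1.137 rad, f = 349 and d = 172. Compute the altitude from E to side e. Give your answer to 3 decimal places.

Law of sines: sin D = d·sin F/f ≈ 0.44719.
Since f ≥ d, only the acute value applies: ∠D ≈ 0.464 rad.
Then ∠E = π − ∠F − ∠D ≈ 1.541 rad.
Law of sines gives e = f·sin E/sin F ≈ 384.45.
Area = ½·f·d·sin E ≈ 30001.
The altitude from E has length 2·area/e ≈ 156.07.

h_E ≈ 156.069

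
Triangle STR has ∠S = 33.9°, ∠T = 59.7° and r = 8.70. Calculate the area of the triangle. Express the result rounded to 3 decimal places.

18.260

The third angle is ∠R = 180° − ∠S − ∠T = 86.40°.
Law of sines: s = r·sin S/sin R ≈ 4.862.
Law of sines: t = r·sin T/sin R ≈ 7.5264.
Area = ½·r·s·sin T ≈ 18.26.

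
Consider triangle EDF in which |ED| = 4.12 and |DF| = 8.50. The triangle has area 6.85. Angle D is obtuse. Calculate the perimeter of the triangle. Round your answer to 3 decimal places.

perimeter ≈ 25.017

From area = ½·|ED|·|DF|·sin D, we get sin D = 2·area/(|ED|·|DF|) ≈ 0.39121.
Taking the obtuse solution, ∠D ≈ 2.740 rad.
Law of cosines then gives |FE| ≈ 12.397.
Perimeter = 8.5 + 12.397 + 4.12 = 25.017.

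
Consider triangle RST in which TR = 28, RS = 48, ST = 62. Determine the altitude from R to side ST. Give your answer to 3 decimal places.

h_R ≈ 20.802

Semiperimeter s = (62 + 28 + 48)/2 = 69.
Heron's formula: area = √(69·7·41·21) ≈ 644.87.
The altitude from R has length 2·area/ST ≈ 20.802.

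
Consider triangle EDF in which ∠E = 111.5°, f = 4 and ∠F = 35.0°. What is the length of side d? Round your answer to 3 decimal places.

The third angle is ∠D = 180° − ∠F − ∠E = 33.50°.
Law of sines: d = f·sin D/sin F ≈ 3.8491.

3.849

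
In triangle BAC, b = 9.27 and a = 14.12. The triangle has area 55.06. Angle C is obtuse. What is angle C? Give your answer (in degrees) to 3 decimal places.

From area = ½·b·a·sin C, we get sin C = 2·area/(b·a) ≈ 0.84130.
Taking the obtuse solution, ∠C ≈ 122.72°.

∠C ≈ 122.722°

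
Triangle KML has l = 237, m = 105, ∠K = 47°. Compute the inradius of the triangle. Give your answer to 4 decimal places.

By the law of cosines, k² = m² + l² − 2·m·l·cos K = 33251, so k ≈ 182.35.
Area = ½·m·l·sin K ≈ 9099.9.
Semiperimeter s = (182.35+105+237)/2 = 262.17.
Inradius = area/s = 9099.9/262.17 ≈ 34.709.

r ≈ 34.7092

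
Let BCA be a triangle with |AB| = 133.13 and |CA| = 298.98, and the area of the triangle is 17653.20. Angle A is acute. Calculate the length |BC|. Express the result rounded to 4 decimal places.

From area = ½·|CA|·|AB|·sin A, we get sin A = 2·area/(|CA|·|AB|) ≈ 0.88702.
Taking the acute solution, ∠A ≈ 62.50°.
Law of cosines then gives |BC| ≈ 265.25.

265.2480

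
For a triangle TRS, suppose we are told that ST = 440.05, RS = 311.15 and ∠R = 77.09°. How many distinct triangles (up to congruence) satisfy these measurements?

1

RS·sin R = 311.15·sin(77.09°) ≈ 303.3.
Since ST ≥ RS, exactly one triangle exists.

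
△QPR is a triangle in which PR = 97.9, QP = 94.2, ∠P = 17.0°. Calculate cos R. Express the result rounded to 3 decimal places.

By the law of cosines, RQ² = QP² + PR² − 2·QP·PR·cos P = 819.62, so RQ ≈ 28.629.
Law of cosines again: cos R = (PR² + RQ² − QP²)/(2·PR·RQ) ≈ 0.27301, so ∠R ≈ 74.16°.

0.273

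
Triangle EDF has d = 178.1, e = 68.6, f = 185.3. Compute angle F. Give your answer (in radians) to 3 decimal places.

1.485

By the law of cosines, cos F = (e² + d² − f²) / (2·e·d) ≈ 0.08551, so ∠F ≈ 1.4852 rad.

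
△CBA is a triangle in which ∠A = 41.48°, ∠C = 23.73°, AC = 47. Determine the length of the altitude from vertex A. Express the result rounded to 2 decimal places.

The third angle is ∠B = 180° − ∠A − ∠C = 114.79°.
Law of sines: BA = AC·sin C/sin B ≈ 20.834.
Law of sines: CB = AC·sin A/sin B ≈ 34.291.
Area = ½·AC·BA·sin A ≈ 324.29.
The altitude from A has length 2·area/CB ≈ 18.914.

h_A ≈ 18.91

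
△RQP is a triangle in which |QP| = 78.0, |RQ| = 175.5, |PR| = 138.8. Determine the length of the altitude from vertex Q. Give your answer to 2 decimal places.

Semiperimeter s = (78 + 138.8 + 175.5)/2 = 196.15.
Heron's formula: area = √(196.15·118.15·57.35·20.65) ≈ 5238.9.
The altitude from Q has length 2·area/|PR| ≈ 75.488.

h_Q ≈ 75.49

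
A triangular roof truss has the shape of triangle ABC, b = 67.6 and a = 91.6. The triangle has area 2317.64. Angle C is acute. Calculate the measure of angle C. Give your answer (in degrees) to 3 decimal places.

∠C ≈ 48.467°

From area = ½·a·b·sin C, we get sin C = 2·area/(a·b) ≈ 0.74857.
Taking the acute solution, ∠C ≈ 48.47°.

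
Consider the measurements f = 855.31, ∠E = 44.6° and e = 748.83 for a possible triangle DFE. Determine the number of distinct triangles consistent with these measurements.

2

f·sin E = 855.31·sin(44.6°) ≈ 600.6.
Since f sin E < e < f (600.6 < 748.83 < 855.31), two triangles exist.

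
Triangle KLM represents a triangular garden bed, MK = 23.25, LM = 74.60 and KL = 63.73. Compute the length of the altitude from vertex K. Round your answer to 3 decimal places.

Semiperimeter s = (74.6 + 23.25 + 63.73)/2 = 80.79.
Heron's formula: area = √(80.79·6.19·57.54·17.06) ≈ 700.65.
The altitude from K has length 2·area/LM ≈ 18.784.

h_K ≈ 18.784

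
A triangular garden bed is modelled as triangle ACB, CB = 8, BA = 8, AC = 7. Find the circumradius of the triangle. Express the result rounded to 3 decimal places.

4.448

By the law of cosines, cos A = (BA² + AC² − CB²) / (2·BA·AC) ≈ 0.43750, so ∠A ≈ 64.06°.
Circumradius = CB/(2 sin A) ≈ 4.4483.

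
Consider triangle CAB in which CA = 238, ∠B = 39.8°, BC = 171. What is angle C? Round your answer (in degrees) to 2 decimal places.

Law of sines: sin A = BC·sin B/CA ≈ 0.45991.
Since CA ≥ BC, only the acute value applies: ∠A ≈ 27.38°.
Then ∠C = 180° − ∠B − ∠A ≈ 112.82°.

∠C ≈ 112.82°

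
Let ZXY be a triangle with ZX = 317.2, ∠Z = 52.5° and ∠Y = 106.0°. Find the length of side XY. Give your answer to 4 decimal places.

261.7931

The third angle is ∠X = 180° − ∠Y − ∠Z = 21.50°.
Law of sines: XY = ZX·sin Z/sin Y ≈ 261.79.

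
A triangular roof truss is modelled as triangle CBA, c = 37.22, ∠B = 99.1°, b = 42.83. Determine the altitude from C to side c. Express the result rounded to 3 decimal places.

Law of sines: sin C = c·sin B/b ≈ 0.85808.
Since b ≥ c, only the acute value applies: ∠C ≈ 59.10°.
Then ∠A = 180° − ∠B − ∠C ≈ 21.80°.
Law of sines gives a = b·sin A/sin B ≈ 16.107.
Area = ½·b·c·sin A ≈ 295.98.
The altitude from C has length 2·area/c ≈ 15.905.

15.905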